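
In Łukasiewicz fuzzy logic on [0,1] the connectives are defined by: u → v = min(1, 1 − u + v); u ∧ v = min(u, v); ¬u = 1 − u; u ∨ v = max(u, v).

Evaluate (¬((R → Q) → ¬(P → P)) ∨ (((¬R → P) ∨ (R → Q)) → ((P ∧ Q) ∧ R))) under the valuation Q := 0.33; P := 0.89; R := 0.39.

0.94

(R → Q): min(1, 1 − 0.39 + 0.33) = 0.94
(P → P): min(1, 1 − 0.89 + 0.89) = 1
¬(P → P): Łukasiewicz ¬ gives 1 − 1 = 0
((R → Q) → ¬(P → P)): min(1, 1 − 0.94 + 0) = 0.06
¬((R → Q) → ¬(P → P)): Łukasiewicz ¬ gives 1 − 0.06 = 0.94
¬R: Łukasiewicz ¬ gives 1 − 0.39 = 0.61
(¬R → P): min(1, 1 − 0.61 + 0.89) = 1
(R → Q): min(1, 1 − 0.39 + 0.33) = 0.94
((¬R → P) ∨ (R → Q)) = max(1, 0.94) = 1
(P ∧ Q) = min(0.89, 0.33) = 0.33
((P ∧ Q) ∧ R) = min(0.33, 0.39) = 0.33
(((¬R → P) ∨ (R → Q)) → ((P ∧ Q) ∧ R)): min(1, 1 − 1 + 0.33) = 0.33
(¬((R → Q) → ¬(P → P)) ∨ (((¬R → P) ∨ (R → Q)) → ((P ∧ Q) ∧ R))) = max(0.94, 0.33) = 0.94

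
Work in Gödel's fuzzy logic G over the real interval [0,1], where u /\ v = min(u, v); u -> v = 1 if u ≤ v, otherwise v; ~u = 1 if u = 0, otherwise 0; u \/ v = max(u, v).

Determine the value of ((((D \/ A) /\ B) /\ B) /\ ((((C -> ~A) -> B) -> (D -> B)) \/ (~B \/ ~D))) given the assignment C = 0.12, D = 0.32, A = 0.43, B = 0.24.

(D \/ A) = max(0.32, 0.43) = 0.43
((D \/ A) /\ B) = min(0.43, 0.24) = 0.24
(((D \/ A) /\ B) /\ B) = min(0.24, 0.24) = 0.24
~A: Gödel ¬ of 0.43 = 0 (operand ≠ 0)
(C -> ~A): 0.12 > 0, so result = 0
((C -> ~A) -> B): 0 ≤ 0.24, so result = 1
(D -> B): 0.32 > 0.24, so result = 0.24
(((C -> ~A) -> B) -> (D -> B)): 1 > 0.24, so result = 0.24
~B: Gödel ¬ of 0.24 = 0 (operand ≠ 0)
~D: Gödel ¬ of 0.32 = 0 (operand ≠ 0)
(~B \/ ~D) = max(0, 0) = 0
((((C -> ~A) -> B) -> (D -> B)) \/ (~B \/ ~D)) = max(0.24, 0) = 0.24
((((D \/ A) /\ B) /\ B) /\ ((((C -> ~A) -> B) -> (D -> B)) \/ (~B \/ ~D))) = min(0.24, 0.24) = 0.24

0.24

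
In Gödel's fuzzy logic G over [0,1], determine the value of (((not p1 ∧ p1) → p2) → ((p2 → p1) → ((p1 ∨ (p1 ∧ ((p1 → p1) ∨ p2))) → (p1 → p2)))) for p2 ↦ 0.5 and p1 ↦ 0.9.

0.50

not p1: Gödel ¬ of 0.9 = 0 (operand ≠ 0)
(not p1 ∧ p1) = min(0, 0.9) = 0
((not p1 ∧ p1) → p2): 0 ≤ 0.5, so result = 1
(p2 → p1): 0.5 ≤ 0.9, so result = 1
(p1 → p1): 0.9 ≤ 0.9, so result = 1
((p1 → p1) ∨ p2) = max(1, 0.5) = 1
(p1 ∧ ((p1 → p1) ∨ p2)) = min(0.9, 1) = 0.9
(p1 ∨ (p1 ∧ ((p1 → p1) ∨ p2))) = max(0.9, 0.9) = 0.9
(p1 → p2): 0.9 > 0.5, so result = 0.5
((p1 ∨ (p1 ∧ ((p1 → p1) ∨ p2))) → (p1 → p2)): 0.9 > 0.5, so result = 0.5
((p2 → p1) → ((p1 ∨ (p1 ∧ ((p1 → p1) ∨ p2))) → (p1 → p2))): 1 > 0.5, so result = 0.5
(((not p1 ∧ p1) → p2) → ((p2 → p1) → ((p1 ∨ (p1 ∧ ((p1 → p1) ∨ p2))) → (p1 → p2)))): 1 > 0.5, so result = 0.5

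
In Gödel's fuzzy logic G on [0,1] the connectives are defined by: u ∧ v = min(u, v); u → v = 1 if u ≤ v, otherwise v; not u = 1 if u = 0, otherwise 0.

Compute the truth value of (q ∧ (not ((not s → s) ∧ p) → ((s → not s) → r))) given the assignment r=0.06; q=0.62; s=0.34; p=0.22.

not s: Gödel ¬ of 0.34 = 0 (operand ≠ 0)
(not s → s): 0 ≤ 0.34, so result = 1
((not s → s) ∧ p) = min(1, 0.22) = 0.22
not ((not s → s) ∧ p): Gödel ¬ of 0.22 = 0 (operand ≠ 0)
not s: Gödel ¬ of 0.34 = 0 (operand ≠ 0)
(s → not s): 0.34 > 0, so result = 0
((s → not s) → r): 0 ≤ 0.06, so result = 1
(not ((not s → s) ∧ p) → ((s → not s) → r)): 0 ≤ 1, so result = 1
(q ∧ (not ((not s → s) ∧ p) → ((s → not s) → r))) = min(0.62, 1) = 0.62

0.62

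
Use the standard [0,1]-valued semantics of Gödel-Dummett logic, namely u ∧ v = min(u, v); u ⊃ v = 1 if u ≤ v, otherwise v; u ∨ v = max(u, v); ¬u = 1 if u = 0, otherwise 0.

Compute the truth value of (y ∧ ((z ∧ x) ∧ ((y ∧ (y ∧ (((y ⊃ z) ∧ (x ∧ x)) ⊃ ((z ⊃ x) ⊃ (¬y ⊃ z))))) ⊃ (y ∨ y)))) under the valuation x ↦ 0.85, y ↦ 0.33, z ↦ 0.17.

(z ∧ x) = min(0.17, 0.85) = 0.17
(y ⊃ z): 0.33 > 0.17, so result = 0.17
(x ∧ x) = min(0.85, 0.85) = 0.85
((y ⊃ z) ∧ (x ∧ x)) = min(0.17, 0.85) = 0.17
(z ⊃ x): 0.17 ≤ 0.85, so result = 1
¬y: Gödel ¬ of 0.33 = 0 (operand ≠ 0)
(¬y ⊃ z): 0 ≤ 0.17, so result = 1
((z ⊃ x) ⊃ (¬y ⊃ z)): 1 ≤ 1, so result = 1
(((y ⊃ z) ∧ (x ∧ x)) ⊃ ((z ⊃ x) ⊃ (¬y ⊃ z))): 0.17 ≤ 1, so result = 1
(y ∧ (((y ⊃ z) ∧ (x ∧ x)) ⊃ ((z ⊃ x) ⊃ (¬y ⊃ z)))) = min(0.33, 1) = 0.33
(y ∧ (y ∧ (((y ⊃ z) ∧ (x ∧ x)) ⊃ ((z ⊃ x) ⊃ (¬y ⊃ z))))) = min(0.33, 0.33) = 0.33
(y ∨ y) = max(0.33, 0.33) = 0.33
((y ∧ (y ∧ (((y ⊃ z) ∧ (x ∧ x)) ⊃ ((z ⊃ x) ⊃ (¬y ⊃ z))))) ⊃ (y ∨ y)): 0.33 ≤ 0.33, so result = 1
((z ∧ x) ∧ ((y ∧ (y ∧ (((y ⊃ z) ∧ (x ∧ x)) ⊃ ((z ⊃ x) ⊃ (¬y ⊃ z))))) ⊃ (y ∨ y))) = min(0.17, 1) = 0.17
(y ∧ ((z ∧ x) ∧ ((y ∧ (y ∧ (((y ⊃ z) ∧ (x ∧ x)) ⊃ ((z ⊃ x) ⊃ (¬y ⊃ z))))) ⊃ (y ∨ y)))) = min(0.33, 0.17) = 0.17

0.17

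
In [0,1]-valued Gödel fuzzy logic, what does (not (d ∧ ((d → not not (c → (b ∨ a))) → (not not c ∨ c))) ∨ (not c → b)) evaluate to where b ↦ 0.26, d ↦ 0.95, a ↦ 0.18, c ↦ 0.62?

1.00

(b ∨ a) = max(0.26, 0.18) = 0.26
(c → (b ∨ a)): 0.62 > 0.26, so result = 0.26
not (c → (b ∨ a)): Gödel ¬ of 0.26 = 0 (operand ≠ 0)
not not (c → (b ∨ a)): Gödel ¬ of 0 = 1 (operand is 0)
(d → not not (c → (b ∨ a))): 0.95 ≤ 1, so result = 1
not c: Gödel ¬ of 0.62 = 0 (operand ≠ 0)
not not c: Gödel ¬ of 0 = 1 (operand is 0)
(not not c ∨ c) = max(1, 0.62) = 1
((d → not not (c → (b ∨ a))) → (not not c ∨ c)): 1 ≤ 1, so result = 1
(d ∧ ((d → not not (c → (b ∨ a))) → (not not c ∨ c))) = min(0.95, 1) = 0.95
not (d ∧ ((d → not not (c → (b ∨ a))) → (not not c ∨ c))): Gödel ¬ of 0.95 = 0 (operand ≠ 0)
not c: Gödel ¬ of 0.62 = 0 (operand ≠ 0)
(not c → b): 0 ≤ 0.26, so result = 1
(not (d ∧ ((d → not not (c → (b ∨ a))) → (not not c ∨ c))) ∨ (not c → b)) = max(0, 1) = 1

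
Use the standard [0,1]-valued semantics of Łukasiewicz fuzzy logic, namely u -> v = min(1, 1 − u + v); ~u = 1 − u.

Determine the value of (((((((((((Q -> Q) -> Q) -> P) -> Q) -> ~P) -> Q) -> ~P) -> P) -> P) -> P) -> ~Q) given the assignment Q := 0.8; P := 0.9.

0.20

(Q -> Q): min(1, 1 − 0.8 + 0.8) = 1
((Q -> Q) -> Q): min(1, 1 − 1 + 0.8) = 0.8
(((Q -> Q) -> Q) -> P): min(1, 1 − 0.8 + 0.9) = 1
((((Q -> Q) -> Q) -> P) -> Q): min(1, 1 − 1 + 0.8) = 0.8
~P: Łukasiewicz ¬ gives 1 − 0.9 = 0.1
(((((Q -> Q) -> Q) -> P) -> Q) -> ~P): min(1, 1 − 0.8 + 0.1) = 0.3
((((((Q -> Q) -> Q) -> P) -> Q) -> ~P) -> Q): min(1, 1 − 0.3 + 0.8) = 1
~P: Łukasiewicz ¬ gives 1 − 0.9 = 0.1
(((((((Q -> Q) -> Q) -> P) -> Q) -> ~P) -> Q) -> ~P): min(1, 1 − 1 + 0.1) = 0.1
((((((((Q -> Q) -> Q) -> P) -> Q) -> ~P) -> Q) -> ~P) -> P): min(1, 1 − 0.1 + 0.9) = 1
(((((((((Q -> Q) -> Q) -> P) -> Q) -> ~P) -> Q) -> ~P) -> P) -> P): min(1, 1 − 1 + 0.9) = 0.9
((((((((((Q -> Q) -> Q) -> P) -> Q) -> ~P) -> Q) -> ~P) -> P) -> P) -> P): min(1, 1 − 0.9 + 0.9) = 1
~Q: Łukasiewicz ¬ gives 1 − 0.8 = 0.2
(((((((((((Q -> Q) -> Q) -> P) -> Q) -> ~P) -> Q) -> ~P) -> P) -> P) -> P) -> ~Q): min(1, 1 − 1 + 0.2) = 0.2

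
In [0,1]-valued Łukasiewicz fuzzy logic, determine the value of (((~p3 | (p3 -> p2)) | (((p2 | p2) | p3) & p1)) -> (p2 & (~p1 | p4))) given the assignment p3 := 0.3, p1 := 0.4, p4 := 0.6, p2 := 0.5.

~p3: Łukasiewicz ¬ gives 1 − 0.3 = 0.7
(p3 -> p2): min(1, 1 − 0.3 + 0.5) = 1
(~p3 | (p3 -> p2)) = max(0.7, 1) = 1
(p2 | p2) = max(0.5, 0.5) = 0.5
((p2 | p2) | p3) = max(0.5, 0.3) = 0.5
(((p2 | p2) | p3) & p1) = min(0.5, 0.4) = 0.4
((~p3 | (p3 -> p2)) | (((p2 | p2) | p3) & p1)) = max(1, 0.4) = 1
~p1: Łukasiewicz ¬ gives 1 − 0.4 = 0.6
(~p1 | p4) = max(0.6, 0.6) = 0.6
(p2 & (~p1 | p4)) = min(0.5, 0.6) = 0.5
(((~p3 | (p3 -> p2)) | (((p2 | p2) | p3) & p1)) -> (p2 & (~p1 | p4))): min(1, 1 − 1 + 0.5) = 0.5

0.50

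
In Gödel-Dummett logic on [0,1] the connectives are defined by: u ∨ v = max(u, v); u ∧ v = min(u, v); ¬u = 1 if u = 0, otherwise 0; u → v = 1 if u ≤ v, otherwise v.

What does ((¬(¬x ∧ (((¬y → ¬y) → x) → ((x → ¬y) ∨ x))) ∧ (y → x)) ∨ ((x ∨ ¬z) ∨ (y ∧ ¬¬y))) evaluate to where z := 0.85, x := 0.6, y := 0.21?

¬x: Gödel ¬ of 0.6 = 0 (operand ≠ 0)
¬y: Gödel ¬ of 0.21 = 0 (operand ≠ 0)
¬y: Gödel ¬ of 0.21 = 0 (operand ≠ 0)
(¬y → ¬y): 0 ≤ 0, so result = 1
((¬y → ¬y) → x): 1 > 0.6, so result = 0.6
¬y: Gödel ¬ of 0.21 = 0 (operand ≠ 0)
(x → ¬y): 0.6 > 0, so result = 0
((x → ¬y) ∨ x) = max(0, 0.6) = 0.6
(((¬y → ¬y) → x) → ((x → ¬y) ∨ x)): 0.6 ≤ 0.6, so result = 1
(¬x ∧ (((¬y → ¬y) → x) → ((x → ¬y) ∨ x))) = min(0, 1) = 0
¬(¬x ∧ (((¬y → ¬y) → x) → ((x → ¬y) ∨ x))): Gödel ¬ of 0 = 1 (operand is 0)
(y → x): 0.21 ≤ 0.6, so result = 1
(¬(¬x ∧ (((¬y → ¬y) → x) → ((x → ¬y) ∨ x))) ∧ (y → x)) = min(1, 1) = 1
¬z: Gödel ¬ of 0.85 = 0 (operand ≠ 0)
(x ∨ ¬z) = max(0.6, 0) = 0.6
¬y: Gödel ¬ of 0.21 = 0 (operand ≠ 0)
¬¬y: Gödel ¬ of 0 = 1 (operand is 0)
(y ∧ ¬¬y) = min(0.21, 1) = 0.21
((x ∨ ¬z) ∨ (y ∧ ¬¬y)) = max(0.6, 0.21) = 0.6
((¬(¬x ∧ (((¬y → ¬y) → x) → ((x → ¬y) ∨ x))) ∧ (y → x)) ∨ ((x ∨ ¬z) ∨ (y ∧ ¬¬y))) = max(1, 0.6) = 1

1.00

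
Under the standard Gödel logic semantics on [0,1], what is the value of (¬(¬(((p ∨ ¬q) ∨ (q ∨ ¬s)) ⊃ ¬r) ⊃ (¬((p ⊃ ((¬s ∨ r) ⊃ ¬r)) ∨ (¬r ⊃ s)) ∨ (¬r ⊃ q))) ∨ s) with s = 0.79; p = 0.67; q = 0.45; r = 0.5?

¬q: Gödel ¬ of 0.45 = 0 (operand ≠ 0)
(p ∨ ¬q) = max(0.67, 0) = 0.67
¬s: Gödel ¬ of 0.79 = 0 (operand ≠ 0)
(q ∨ ¬s) = max(0.45, 0) = 0.45
((p ∨ ¬q) ∨ (q ∨ ¬s)) = max(0.67, 0.45) = 0.67
¬r: Gödel ¬ of 0.5 = 0 (operand ≠ 0)
(((p ∨ ¬q) ∨ (q ∨ ¬s)) ⊃ ¬r): 0.67 > 0, so result = 0
¬(((p ∨ ¬q) ∨ (q ∨ ¬s)) ⊃ ¬r): Gödel ¬ of 0 = 1 (operand is 0)
¬s: Gödel ¬ of 0.79 = 0 (operand ≠ 0)
(¬s ∨ r) = max(0, 0.5) = 0.5
¬r: Gödel ¬ of 0.5 = 0 (operand ≠ 0)
((¬s ∨ r) ⊃ ¬r): 0.5 > 0, so result = 0
(p ⊃ ((¬s ∨ r) ⊃ ¬r)): 0.67 > 0, so result = 0
¬r: Gödel ¬ of 0.5 = 0 (operand ≠ 0)
(¬r ⊃ s): 0 ≤ 0.79, so result = 1
((p ⊃ ((¬s ∨ r) ⊃ ¬r)) ∨ (¬r ⊃ s)) = max(0, 1) = 1
¬((p ⊃ ((¬s ∨ r) ⊃ ¬r)) ∨ (¬r ⊃ s)): Gödel ¬ of 1 = 0 (operand ≠ 0)
¬r: Gödel ¬ of 0.5 = 0 (operand ≠ 0)
(¬r ⊃ q): 0 ≤ 0.45, so result = 1
(¬((p ⊃ ((¬s ∨ r) ⊃ ¬r)) ∨ (¬r ⊃ s)) ∨ (¬r ⊃ q)) = max(0, 1) = 1
(¬(((p ∨ ¬q) ∨ (q ∨ ¬s)) ⊃ ¬r) ⊃ (¬((p ⊃ ((¬s ∨ r) ⊃ ¬r)) ∨ (¬r ⊃ s)) ∨ (¬r ⊃ q))): 1 ≤ 1, so result = 1
¬(¬(((p ∨ ¬q) ∨ (q ∨ ¬s)) ⊃ ¬r) ⊃ (¬((p ⊃ ((¬s ∨ r) ⊃ ¬r)) ∨ (¬r ⊃ s)) ∨ (¬r ⊃ q))): Gödel ¬ of 1 = 0 (operand ≠ 0)
(¬(¬(((p ∨ ¬q) ∨ (q ∨ ¬s)) ⊃ ¬r) ⊃ (¬((p ⊃ ((¬s ∨ r) ⊃ ¬r)) ∨ (¬r ⊃ s)) ∨ (¬r ⊃ q))) ∨ s) = max(0, 0.79) = 0.79

0.79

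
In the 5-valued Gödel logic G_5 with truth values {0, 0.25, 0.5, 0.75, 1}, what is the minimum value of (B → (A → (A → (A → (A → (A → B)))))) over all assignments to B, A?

1.00

Every assignment gives 1. For instance at B = 0, A = 0:
  (A → B): 0 ≤ 0, so result = 1
  (A → (A → B)): 0 ≤ 1, so result = 1
  (A → (A → (A → B))): 0 ≤ 1, so result = 1
  (A → (A → (A → (A → B)))): 0 ≤ 1, so result = 1
  (A → (A → (A → (A → (A → B))))): 0 ≤ 1, so result = 1
  (B → (A → (A → (A → (A → (A → B)))))): 0 ≤ 1, so result = 1
All 25 assignments give value 1 — the formula is a G_5-tautology.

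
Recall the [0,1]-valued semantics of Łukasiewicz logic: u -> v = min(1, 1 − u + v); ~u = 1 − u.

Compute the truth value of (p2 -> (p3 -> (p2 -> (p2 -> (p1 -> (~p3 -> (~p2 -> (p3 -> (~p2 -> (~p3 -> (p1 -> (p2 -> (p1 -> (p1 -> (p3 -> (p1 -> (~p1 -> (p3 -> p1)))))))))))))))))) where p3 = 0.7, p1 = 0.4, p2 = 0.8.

1.00

~p3: Łukasiewicz ¬ gives 1 − 0.7 = 0.3
~p2: Łukasiewicz ¬ gives 1 − 0.8 = 0.2
~p2: Łukasiewicz ¬ gives 1 − 0.8 = 0.2
~p3: Łukasiewicz ¬ gives 1 − 0.7 = 0.3
~p1: Łukasiewicz ¬ gives 1 − 0.4 = 0.6
(p3 -> p1): min(1, 1 − 0.7 + 0.4) = 0.7
(~p1 -> (p3 -> p1)): min(1, 1 − 0.6 + 0.7) = 1
(p1 -> (~p1 -> (p3 -> p1))): min(1, 1 − 0.4 + 1) = 1
(p3 -> (p1 -> (~p1 -> (p3 -> p1)))): min(1, 1 − 0.7 + 1) = 1
(p1 -> (p3 -> (p1 -> (~p1 -> (p3 -> p1))))): min(1, 1 − 0.4 + 1) = 1
(p1 -> (p1 -> (p3 -> (p1 -> (~p1 -> (p3 -> p1)))))): min(1, 1 − 0.4 + 1) = 1
(p2 -> (p1 -> (p1 -> (p3 -> (p1 -> (~p1 -> (p3 -> p1))))))): min(1, 1 − 0.8 + 1) = 1
(p1 -> (p2 -> (p1 -> (p1 -> (p3 -> (p1 -> (~p1 -> (p3 -> p1)))))))): min(1, 1 − 0.4 + 1) = 1
(~p3 -> (p1 -> (p2 -> (p1 -> (p1 -> (p3 -> (p1 -> (~p1 -> (p3 -> p1))))))))): min(1, 1 − 0.3 + 1) = 1
(~p2 -> (~p3 -> (p1 -> (p2 -> (p1 -> (p1 -> (p3 -> (p1 -> (~p1 -> (p3 -> p1)))))))))): min(1, 1 − 0.2 + 1) = 1
(p3 -> (~p2 -> (~p3 -> (p1 -> (p2 -> (p1 -> (p1 -> (p3 -> (p1 -> (~p1 -> (p3 -> p1))))))))))): min(1, 1 − 0.7 + 1) = 1
(~p2 -> (p3 -> (~p2 -> (~p3 -> (p1 -> (p2 -> (p1 -> (p1 -> (p3 -> (p1 -> (~p1 -> (p3 -> p1)))))))))))): min(1, 1 − 0.2 + 1) = 1
(~p3 -> (~p2 -> (p3 -> (~p2 -> (~p3 -> (p1 -> (p2 -> (p1 -> (p1 -> (p3 -> (p1 -> (~p1 -> (p3 -> p1))))))))))))): min(1, 1 − 0.3 + 1) = 1
(p1 -> (~p3 -> (~p2 -> (p3 -> (~p2 -> (~p3 -> (p1 -> (p2 -> (p1 -> (p1 -> (p3 -> (p1 -> (~p1 -> (p3 -> p1)))))))))))))): min(1, 1 − 0.4 + 1) = 1
(p2 -> (p1 -> (~p3 -> (~p2 -> (p3 -> (~p2 -> (~p3 -> (p1 -> (p2 -> (p1 -> (p1 -> (p3 -> (p1 -> (~p1 -> (p3 -> p1))))))))))))))): min(1, 1 − 0.8 + 1) = 1
(p2 -> (p2 -> (p1 -> (~p3 -> (~p2 -> (p3 -> (~p2 -> (~p3 -> (p1 -> (p2 -> (p1 -> (p1 -> (p3 -> (p1 -> (~p1 -> (p3 -> p1)))))))))))))))): min(1, 1 − 0.8 + 1) = 1
(p3 -> (p2 -> (p2 -> (p1 -> (~p3 -> (~p2 -> (p3 -> (~p2 -> (~p3 -> (p1 -> (p2 -> (p1 -> (p1 -> (p3 -> (p1 -> (~p1 -> (p3 -> p1))))))))))))))))): min(1, 1 − 0.7 + 1) = 1
(p2 -> (p3 -> (p2 -> (p2 -> (p1 -> (~p3 -> (~p2 -> (p3 -> (~p2 -> (~p3 -> (p1 -> (p2 -> (p1 -> (p1 -> (p3 -> (p1 -> (~p1 -> (p3 -> p1)))))))))))))))))): min(1, 1 − 0.8 + 1) = 1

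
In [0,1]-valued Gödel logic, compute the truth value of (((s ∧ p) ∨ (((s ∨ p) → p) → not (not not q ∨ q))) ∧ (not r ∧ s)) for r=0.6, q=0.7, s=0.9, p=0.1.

(s ∧ p) = min(0.9, 0.1) = 0.1
(s ∨ p) = max(0.9, 0.1) = 0.9
((s ∨ p) → p): 0.9 > 0.1, so result = 0.1
not q: Gödel ¬ of 0.7 = 0 (operand ≠ 0)
not not q: Gödel ¬ of 0 = 1 (operand is 0)
(not not q ∨ q) = max(1, 0.7) = 1
not (not not q ∨ q): Gödel ¬ of 1 = 0 (operand ≠ 0)
(((s ∨ p) → p) → not (not not q ∨ q)): 0.1 > 0, so result = 0
((s ∧ p) ∨ (((s ∨ p) → p) → not (not not q ∨ q))) = max(0.1, 0) = 0.1
not r: Gödel ¬ of 0.6 = 0 (operand ≠ 0)
(not r ∧ s) = min(0, 0.9) = 0
(((s ∧ p) ∨ (((s ∨ p) → p) → not (not not q ∨ q))) ∧ (not r ∧ s)) = min(0.1, 0) = 0

0.00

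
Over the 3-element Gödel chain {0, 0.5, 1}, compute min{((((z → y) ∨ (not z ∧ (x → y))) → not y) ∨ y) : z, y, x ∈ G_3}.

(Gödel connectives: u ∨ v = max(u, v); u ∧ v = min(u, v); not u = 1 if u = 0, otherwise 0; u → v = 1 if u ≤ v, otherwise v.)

0.50

The minimum is attained at z = 0, y = 0.5, x = 0:
  (z → y): 0 ≤ 0.5, so result = 1
  not z: Gödel ¬ of 0 = 1 (operand is 0)
  (x → y): 0 ≤ 0.5, so result = 1
  (not z ∧ (x → y)) = min(1, 1) = 1
  ((z → y) ∨ (not z ∧ (x → y))) = max(1, 1) = 1
  not y: Gödel ¬ of 0.5 = 0 (operand ≠ 0)
  (((z → y) ∨ (not z ∧ (x → y))) → not y): 1 > 0, so result = 0
  ((((z → y) ∨ (not z ∧ (x → y))) → not y) ∨ y) = max(0, 0.5) = 0.5
Checking all 27 assignments confirms none give a value below 0.50.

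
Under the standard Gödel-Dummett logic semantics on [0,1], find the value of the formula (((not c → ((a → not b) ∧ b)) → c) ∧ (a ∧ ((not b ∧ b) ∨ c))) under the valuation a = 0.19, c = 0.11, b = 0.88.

not c: Gödel ¬ of 0.11 = 0 (operand ≠ 0)
not b: Gödel ¬ of 0.88 = 0 (operand ≠ 0)
(a → not b): 0.19 > 0, so result = 0
((a → not b) ∧ b) = min(0, 0.88) = 0
(not c → ((a → not b) ∧ b)): 0 ≤ 0, so result = 1
((not c → ((a → not b) ∧ b)) → c): 1 > 0.11, so result = 0.11
not b: Gödel ¬ of 0.88 = 0 (operand ≠ 0)
(not b ∧ b) = min(0, 0.88) = 0
((not b ∧ b) ∨ c) = max(0, 0.11) = 0.11
(a ∧ ((not b ∧ b) ∨ c)) = min(0.19, 0.11) = 0.11
(((not c → ((a → not b) ∧ b)) → c) ∧ (a ∧ ((not b ∧ b) ∨ c))) = min(0.11, 0.11) = 0.11

0.11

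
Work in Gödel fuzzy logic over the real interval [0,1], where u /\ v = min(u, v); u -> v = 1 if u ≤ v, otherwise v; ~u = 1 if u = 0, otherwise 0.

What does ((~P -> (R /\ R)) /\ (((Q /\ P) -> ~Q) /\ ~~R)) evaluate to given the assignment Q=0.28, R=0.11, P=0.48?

0.00

~P: Gödel ¬ of 0.48 = 0 (operand ≠ 0)
(R /\ R) = min(0.11, 0.11) = 0.11
(~P -> (R /\ R)): 0 ≤ 0.11, so result = 1
(Q /\ P) = min(0.28, 0.48) = 0.28
~Q: Gödel ¬ of 0.28 = 0 (operand ≠ 0)
((Q /\ P) -> ~Q): 0.28 > 0, so result = 0
~R: Gödel ¬ of 0.11 = 0 (operand ≠ 0)
~~R: Gödel ¬ of 0 = 1 (operand is 0)
(((Q /\ P) -> ~Q) /\ ~~R) = min(0, 1) = 0
((~P -> (R /\ R)) /\ (((Q /\ P) -> ~Q) /\ ~~R)) = min(1, 0) = 0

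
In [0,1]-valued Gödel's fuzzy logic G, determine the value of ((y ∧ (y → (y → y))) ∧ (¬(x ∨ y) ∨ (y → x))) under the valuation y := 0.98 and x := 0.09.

0.09

(y → y): 0.98 ≤ 0.98, so result = 1
(y → (y → y)): 0.98 ≤ 1, so result = 1
(y ∧ (y → (y → y))) = min(0.98, 1) = 0.98
(x ∨ y) = max(0.09, 0.98) = 0.98
¬(x ∨ y): Gödel ¬ of 0.98 = 0 (operand ≠ 0)
(y → x): 0.98 > 0.09, so result = 0.09
(¬(x ∨ y) ∨ (y → x)) = max(0, 0.09) = 0.09
((y ∧ (y → (y → y))) ∧ (¬(x ∨ y) ∨ (y → x))) = min(0.98, 0.09) = 0.09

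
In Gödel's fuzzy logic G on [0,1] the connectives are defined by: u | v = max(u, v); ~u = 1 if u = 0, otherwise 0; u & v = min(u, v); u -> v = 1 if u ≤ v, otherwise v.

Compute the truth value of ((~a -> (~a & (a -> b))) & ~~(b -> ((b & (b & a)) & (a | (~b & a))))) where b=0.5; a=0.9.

~a: Gödel ¬ of 0.9 = 0 (operand ≠ 0)
~a: Gödel ¬ of 0.9 = 0 (operand ≠ 0)
(a -> b): 0.9 > 0.5, so result = 0.5
(~a & (a -> b)) = min(0, 0.5) = 0
(~a -> (~a & (a -> b))): 0 ≤ 0, so result = 1
(b & a) = min(0.5, 0.9) = 0.5
(b & (b & a)) = min(0.5, 0.5) = 0.5
~b: Gödel ¬ of 0.5 = 0 (operand ≠ 0)
(~b & a) = min(0, 0.9) = 0
(a | (~b & a)) = max(0.9, 0) = 0.9
((b & (b & a)) & (a | (~b & a))) = min(0.5, 0.9) = 0.5
(b -> ((b & (b & a)) & (a | (~b & a)))): 0.5 ≤ 0.5, so result = 1
~(b -> ((b & (b & a)) & (a | (~b & a)))): Gödel ¬ of 1 = 0 (operand ≠ 0)
~~(b -> ((b & (b & a)) & (a | (~b & a)))): Gödel ¬ of 0 = 1 (operand is 0)
((~a -> (~a & (a -> b))) & ~~(b -> ((b & (b & a)) & (a | (~b & a))))) = min(1, 1) = 1

1.00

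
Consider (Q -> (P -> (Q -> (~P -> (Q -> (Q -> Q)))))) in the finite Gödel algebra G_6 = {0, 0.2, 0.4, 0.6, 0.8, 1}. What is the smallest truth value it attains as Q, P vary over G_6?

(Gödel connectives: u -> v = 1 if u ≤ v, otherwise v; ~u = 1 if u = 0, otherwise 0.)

Every assignment gives 1. For instance at Q = 0, P = 0:
  ~P: Gödel ¬ of 0 = 1 (operand is 0)
  (Q -> Q): 0 ≤ 0, so result = 1
  (Q -> (Q -> Q)): 0 ≤ 1, so result = 1
  (~P -> (Q -> (Q -> Q))): 1 ≤ 1, so result = 1
  (Q -> (~P -> (Q -> (Q -> Q)))): 0 ≤ 1, so result = 1
  (P -> (Q -> (~P -> (Q -> (Q -> Q))))): 0 ≤ 1, so result = 1
  (Q -> (P -> (Q -> (~P -> (Q -> (Q -> Q)))))): 0 ≤ 1, so result = 1
All 36 assignments give value 1 — the formula is a G_6-tautology.

1.00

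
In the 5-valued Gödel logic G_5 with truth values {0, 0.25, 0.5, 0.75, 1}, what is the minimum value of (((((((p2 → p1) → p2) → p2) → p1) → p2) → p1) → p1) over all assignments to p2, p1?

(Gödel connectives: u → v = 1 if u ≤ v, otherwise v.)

The minimum is attained at p2 = 0, p1 = 0.25:
  (p2 → p1): 0 ≤ 0.25, so result = 1
  ((p2 → p1) → p2): 1 > 0, so result = 0
  (((p2 → p1) → p2) → p2): 0 ≤ 0, so result = 1
  ((((p2 → p1) → p2) → p2) → p1): 1 > 0.25, so result = 0.25
  (((((p2 → p1) → p2) → p2) → p1) → p2): 0.25 > 0, so result = 0
  ((((((p2 → p1) → p2) → p2) → p1) → p2) → p1): 0 ≤ 0.25, so result = 1
  (((((((p2 → p1) → p2) → p2) → p1) → p2) → p1) → p1): 1 > 0.25, so result = 0.25
Checking all 25 assignments confirms none give a value below 0.25.

0.25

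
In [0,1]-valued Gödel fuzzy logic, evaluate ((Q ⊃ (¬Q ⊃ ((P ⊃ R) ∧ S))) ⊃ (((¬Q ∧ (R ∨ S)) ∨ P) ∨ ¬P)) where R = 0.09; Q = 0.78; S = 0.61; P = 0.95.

¬Q: Gödel ¬ of 0.78 = 0 (operand ≠ 0)
(P ⊃ R): 0.95 > 0.09, so result = 0.09
((P ⊃ R) ∧ S) = min(0.09, 0.61) = 0.09
(¬Q ⊃ ((P ⊃ R) ∧ S)): 0 ≤ 0.09, so result = 1
(Q ⊃ (¬Q ⊃ ((P ⊃ R) ∧ S))): 0.78 ≤ 1, so result = 1
¬Q: Gödel ¬ of 0.78 = 0 (operand ≠ 0)
(R ∨ S) = max(0.09, 0.61) = 0.61
(¬Q ∧ (R ∨ S)) = min(0, 0.61) = 0
((¬Q ∧ (R ∨ S)) ∨ P) = max(0, 0.95) = 0.95
¬P: Gödel ¬ of 0.95 = 0 (operand ≠ 0)
(((¬Q ∧ (R ∨ S)) ∨ P) ∨ ¬P) = max(0.95, 0) = 0.95
((Q ⊃ (¬Q ⊃ ((P ⊃ R) ∧ S))) ⊃ (((¬Q ∧ (R ∨ S)) ∨ P) ∨ ¬P)): 1 > 0.95, so result = 0.95

0.95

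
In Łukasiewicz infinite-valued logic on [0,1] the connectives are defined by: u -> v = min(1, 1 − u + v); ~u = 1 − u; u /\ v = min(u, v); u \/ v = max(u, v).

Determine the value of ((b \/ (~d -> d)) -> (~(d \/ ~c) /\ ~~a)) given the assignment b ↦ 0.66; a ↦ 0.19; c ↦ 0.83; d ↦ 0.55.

0.19

~d: Łukasiewicz ¬ gives 1 − 0.55 = 0.45
(~d -> d): min(1, 1 − 0.45 + 0.55) = 1
(b \/ (~d -> d)) = max(0.66, 1) = 1
~c: Łukasiewicz ¬ gives 1 − 0.83 = 0.17
(d \/ ~c) = max(0.55, 0.17) = 0.55
~(d \/ ~c): Łukasiewicz ¬ gives 1 − 0.55 = 0.45
~a: Łukasiewicz ¬ gives 1 − 0.19 = 0.81
~~a: Łukasiewicz ¬ gives 1 − 0.81 = 0.19
(~(d \/ ~c) /\ ~~a) = min(0.45, 0.19) = 0.19
((b \/ (~d -> d)) -> (~(d \/ ~c) /\ ~~a)): min(1, 1 − 1 + 0.19) = 0.19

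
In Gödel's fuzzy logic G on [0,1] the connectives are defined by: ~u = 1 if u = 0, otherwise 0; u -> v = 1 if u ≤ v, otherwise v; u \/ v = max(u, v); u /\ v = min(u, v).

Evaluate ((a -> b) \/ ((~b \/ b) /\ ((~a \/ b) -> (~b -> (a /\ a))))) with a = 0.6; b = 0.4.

0.40

(a -> b): 0.6 > 0.4, so result = 0.4
~b: Gödel ¬ of 0.4 = 0 (operand ≠ 0)
(~b \/ b) = max(0, 0.4) = 0.4
~a: Gödel ¬ of 0.6 = 0 (operand ≠ 0)
(~a \/ b) = max(0, 0.4) = 0.4
~b: Gödel ¬ of 0.4 = 0 (operand ≠ 0)
(a /\ a) = min(0.6, 0.6) = 0.6
(~b -> (a /\ a)): 0 ≤ 0.6, so result = 1
((~a \/ b) -> (~b -> (a /\ a))): 0.4 ≤ 1, so result = 1
((~b \/ b) /\ ((~a \/ b) -> (~b -> (a /\ a)))) = min(0.4, 1) = 0.4
((a -> b) \/ ((~b \/ b) /\ ((~a \/ b) -> (~b -> (a /\ a))))) = max(0.4, 0.4) = 0.4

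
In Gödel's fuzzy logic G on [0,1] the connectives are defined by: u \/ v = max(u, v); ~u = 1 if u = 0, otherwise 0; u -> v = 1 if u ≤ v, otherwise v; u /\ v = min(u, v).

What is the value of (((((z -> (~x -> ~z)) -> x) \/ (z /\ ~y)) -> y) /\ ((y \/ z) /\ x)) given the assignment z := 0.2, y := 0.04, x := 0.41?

~x: Gödel ¬ of 0.41 = 0 (operand ≠ 0)
~z: Gödel ¬ of 0.2 = 0 (operand ≠ 0)
(~x -> ~z): 0 ≤ 0, so result = 1
(z -> (~x -> ~z)): 0.2 ≤ 1, so result = 1
((z -> (~x -> ~z)) -> x): 1 > 0.41, so result = 0.41
~y: Gödel ¬ of 0.04 = 0 (operand ≠ 0)
(z /\ ~y) = min(0.2, 0) = 0
(((z -> (~x -> ~z)) -> x) \/ (z /\ ~y)) = max(0.41, 0) = 0.41
((((z -> (~x -> ~z)) -> x) \/ (z /\ ~y)) -> y): 0.41 > 0.04, so result = 0.04
(y \/ z) = max(0.04, 0.2) = 0.2
((y \/ z) /\ x) = min(0.2, 0.41) = 0.2
(((((z -> (~x -> ~z)) -> x) \/ (z /\ ~y)) -> y) /\ ((y \/ z) /\ x)) = min(0.04, 0.2) = 0.04

0.04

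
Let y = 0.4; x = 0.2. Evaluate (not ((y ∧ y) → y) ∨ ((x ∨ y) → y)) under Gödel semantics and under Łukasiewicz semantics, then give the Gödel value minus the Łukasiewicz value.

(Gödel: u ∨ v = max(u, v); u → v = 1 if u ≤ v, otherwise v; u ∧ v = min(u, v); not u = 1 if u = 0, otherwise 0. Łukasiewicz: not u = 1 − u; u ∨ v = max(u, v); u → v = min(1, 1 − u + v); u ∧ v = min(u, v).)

Gödel evaluation:
  (y ∧ y) = min(0.4, 0.4) = 0.4
  ((y ∧ y) → y): 0.4 ≤ 0.4, so result = 1
  not ((y ∧ y) → y): Gödel ¬ of 1 = 0 (operand ≠ 0)
  (x ∨ y) = max(0.2, 0.4) = 0.4
  ((x ∨ y) → y): 0.4 ≤ 0.4, so result = 1
  (not ((y ∧ y) → y) ∨ ((x ∨ y) → y)) = max(0, 1) = 1
  Gödel value = 1
Łukasiewicz evaluation:
  (y ∧ y) = min(0.4, 0.4) = 0.4
  ((y ∧ y) → y): min(1, 1 − 0.4 + 0.4) = 1
  not ((y ∧ y) → y): Łukasiewicz ¬ gives 1 − 1 = 0
  (x ∨ y) = max(0.2, 0.4) = 0.4
  ((x ∨ y) → y): min(1, 1 − 0.4 + 0.4) = 1
  (not ((y ∧ y) → y) ∨ ((x ∨ y) → y)) = max(0, 1) = 1
  Łukasiewicz value = 1
Difference: 1 − 1 = 0.00

0.00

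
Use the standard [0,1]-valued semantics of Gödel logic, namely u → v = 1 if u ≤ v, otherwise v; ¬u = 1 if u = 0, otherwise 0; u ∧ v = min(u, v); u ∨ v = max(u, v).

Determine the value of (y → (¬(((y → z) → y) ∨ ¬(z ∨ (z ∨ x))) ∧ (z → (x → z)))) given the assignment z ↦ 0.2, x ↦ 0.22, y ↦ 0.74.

0.00

(y → z): 0.74 > 0.2, so result = 0.2
((y → z) → y): 0.2 ≤ 0.74, so result = 1
(z ∨ x) = max(0.2, 0.22) = 0.22
(z ∨ (z ∨ x)) = max(0.2, 0.22) = 0.22
¬(z ∨ (z ∨ x)): Gödel ¬ of 0.22 = 0 (operand ≠ 0)
(((y → z) → y) ∨ ¬(z ∨ (z ∨ x))) = max(1, 0) = 1
¬(((y → z) → y) ∨ ¬(z ∨ (z ∨ x))): Gödel ¬ of 1 = 0 (operand ≠ 0)
(x → z): 0.22 > 0.2, so result = 0.2
(z → (x → z)): 0.2 ≤ 0.2, so result = 1
(¬(((y → z) → y) ∨ ¬(z ∨ (z ∨ x))) ∧ (z → (x → z))) = min(0, 1) = 0
(y → (¬(((y → z) → y) ∨ ¬(z ∨ (z ∨ x))) ∧ (z → (x → z)))): 0.74 > 0, so result = 0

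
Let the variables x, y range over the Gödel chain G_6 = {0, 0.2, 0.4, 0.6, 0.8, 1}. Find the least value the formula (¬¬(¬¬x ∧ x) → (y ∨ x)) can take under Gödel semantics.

0.20

The minimum is attained at x = 0.2, y = 0:
  ¬x: Gödel ¬ of 0.2 = 0 (operand ≠ 0)
  ¬¬x: Gödel ¬ of 0 = 1 (operand is 0)
  (¬¬x ∧ x) = min(1, 0.2) = 0.2
  ¬(¬¬x ∧ x): Gödel ¬ of 0.2 = 0 (operand ≠ 0)
  ¬¬(¬¬x ∧ x): Gödel ¬ of 0 = 1 (operand is 0)
  (y ∨ x) = max(0, 0.2) = 0.2
  (¬¬(¬¬x ∧ x) → (y ∨ x)): 1 > 0.2, so result = 0.2
Checking all 36 assignments confirms none give a value below 0.20.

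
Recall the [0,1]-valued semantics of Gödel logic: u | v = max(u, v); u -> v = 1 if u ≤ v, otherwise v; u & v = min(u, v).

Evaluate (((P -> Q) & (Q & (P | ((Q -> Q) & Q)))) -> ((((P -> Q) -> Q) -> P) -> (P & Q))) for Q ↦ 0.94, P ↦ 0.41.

(P -> Q): 0.41 ≤ 0.94, so result = 1
(Q -> Q): 0.94 ≤ 0.94, so result = 1
((Q -> Q) & Q) = min(1, 0.94) = 0.94
(P | ((Q -> Q) & Q)) = max(0.41, 0.94) = 0.94
(Q & (P | ((Q -> Q) & Q))) = min(0.94, 0.94) = 0.94
((P -> Q) & (Q & (P | ((Q -> Q) & Q)))) = min(1, 0.94) = 0.94
(P -> Q): 0.41 ≤ 0.94, so result = 1
((P -> Q) -> Q): 1 > 0.94, so result = 0.94
(((P -> Q) -> Q) -> P): 0.94 > 0.41, so result = 0.41
(P & Q) = min(0.41, 0.94) = 0.41
((((P -> Q) -> Q) -> P) -> (P & Q)): 0.41 ≤ 0.41, so result = 1
(((P -> Q) & (Q & (P | ((Q -> Q) & Q)))) -> ((((P -> Q) -> Q) -> P) -> (P & Q))): 0.94 ≤ 1, so result = 1

1.00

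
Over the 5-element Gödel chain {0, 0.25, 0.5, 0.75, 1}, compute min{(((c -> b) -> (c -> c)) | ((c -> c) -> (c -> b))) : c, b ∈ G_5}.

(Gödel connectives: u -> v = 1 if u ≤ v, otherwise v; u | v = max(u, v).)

1.00

Every assignment gives 1. For instance at c = 0, b = 0:
  (c -> b): 0 ≤ 0, so result = 1
  (c -> c): 0 ≤ 0, so result = 1
  ((c -> b) -> (c -> c)): 1 ≤ 1, so result = 1
  (c -> c): 0 ≤ 0, so result = 1
  (c -> b): 0 ≤ 0, so result = 1
  ((c -> c) -> (c -> b)): 1 ≤ 1, so result = 1
  (((c -> b) -> (c -> c)) | ((c -> c) -> (c -> b))) = max(1, 1) = 1
All 25 assignments give value 1 — the formula is a G_5-tautology.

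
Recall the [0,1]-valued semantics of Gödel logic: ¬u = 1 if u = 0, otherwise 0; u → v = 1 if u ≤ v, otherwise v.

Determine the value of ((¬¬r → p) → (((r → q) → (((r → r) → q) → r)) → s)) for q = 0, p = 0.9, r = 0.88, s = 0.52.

0.52

¬r: Gödel ¬ of 0.88 = 0 (operand ≠ 0)
¬¬r: Gödel ¬ of 0 = 1 (operand is 0)
(¬¬r → p): 1 > 0.9, so result = 0.9
(r → q): 0.88 > 0, so result = 0
(r → r): 0.88 ≤ 0.88, so result = 1
((r → r) → q): 1 > 0, so result = 0
(((r → r) → q) → r): 0 ≤ 0.88, so result = 1
((r → q) → (((r → r) → q) → r)): 0 ≤ 1, so result = 1
(((r → q) → (((r → r) → q) → r)) → s): 1 > 0.52, so result = 0.52
((¬¬r → p) → (((r → q) → (((r → r) → q) → r)) → s)): 0.9 > 0.52, so result = 0.52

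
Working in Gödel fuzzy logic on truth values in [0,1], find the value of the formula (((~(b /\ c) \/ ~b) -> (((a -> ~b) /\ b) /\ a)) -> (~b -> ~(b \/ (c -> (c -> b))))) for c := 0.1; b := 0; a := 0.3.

1.00

(b /\ c) = min(0, 0.1) = 0
~(b /\ c): Gödel ¬ of 0 = 1 (operand is 0)
~b: Gödel ¬ of 0 = 1 (operand is 0)
(~(b /\ c) \/ ~b) = max(1, 1) = 1
~b: Gödel ¬ of 0 = 1 (operand is 0)
(a -> ~b): 0.3 ≤ 1, so result = 1
((a -> ~b) /\ b) = min(1, 0) = 0
(((a -> ~b) /\ b) /\ a) = min(0, 0.3) = 0
((~(b /\ c) \/ ~b) -> (((a -> ~b) /\ b) /\ a)): 1 > 0, so result = 0
~b: Gödel ¬ of 0 = 1 (operand is 0)
(c -> b): 0.1 > 0, so result = 0
(c -> (c -> b)): 0.1 > 0, so result = 0
(b \/ (c -> (c -> b))) = max(0, 0) = 0
~(b \/ (c -> (c -> b))): Gödel ¬ of 0 = 1 (operand is 0)
(~b -> ~(b \/ (c -> (c -> b)))): 1 ≤ 1, so result = 1
(((~(b /\ c) \/ ~b) -> (((a -> ~b) /\ b) /\ a)) -> (~b -> ~(b \/ (c -> (c -> b))))): 0 ≤ 1, so result = 1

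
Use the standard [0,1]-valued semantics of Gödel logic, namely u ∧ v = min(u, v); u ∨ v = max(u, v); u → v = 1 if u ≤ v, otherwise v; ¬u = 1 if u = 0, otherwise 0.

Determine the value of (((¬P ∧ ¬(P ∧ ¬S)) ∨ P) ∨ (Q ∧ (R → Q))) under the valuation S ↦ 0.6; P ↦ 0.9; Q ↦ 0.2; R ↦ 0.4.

0.90

¬P: Gödel ¬ of 0.9 = 0 (operand ≠ 0)
¬S: Gödel ¬ of 0.6 = 0 (operand ≠ 0)
(P ∧ ¬S) = min(0.9, 0) = 0
¬(P ∧ ¬S): Gödel ¬ of 0 = 1 (operand is 0)
(¬P ∧ ¬(P ∧ ¬S)) = min(0, 1) = 0
((¬P ∧ ¬(P ∧ ¬S)) ∨ P) = max(0, 0.9) = 0.9
(R → Q): 0.4 > 0.2, so result = 0.2
(Q ∧ (R → Q)) = min(0.2, 0.2) = 0.2
(((¬P ∧ ¬(P ∧ ¬S)) ∨ P) ∨ (Q ∧ (R → Q))) = max(0.9, 0.2) = 0.9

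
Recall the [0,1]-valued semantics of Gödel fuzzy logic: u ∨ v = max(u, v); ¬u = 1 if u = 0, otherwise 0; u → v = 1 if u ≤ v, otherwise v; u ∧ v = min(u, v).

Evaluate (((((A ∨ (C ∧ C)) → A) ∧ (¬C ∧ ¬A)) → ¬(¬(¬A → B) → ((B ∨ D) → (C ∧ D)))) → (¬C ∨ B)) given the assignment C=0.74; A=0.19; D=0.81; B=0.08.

(C ∧ C) = min(0.74, 0.74) = 0.74
(A ∨ (C ∧ C)) = max(0.19, 0.74) = 0.74
((A ∨ (C ∧ C)) → A): 0.74 > 0.19, so result = 0.19
¬C: Gödel ¬ of 0.74 = 0 (operand ≠ 0)
¬A: Gödel ¬ of 0.19 = 0 (operand ≠ 0)
(¬C ∧ ¬A) = min(0, 0) = 0
(((A ∨ (C ∧ C)) → A) ∧ (¬C ∧ ¬A)) = min(0.19, 0) = 0
¬A: Gödel ¬ of 0.19 = 0 (operand ≠ 0)
(¬A → B): 0 ≤ 0.08, so result = 1
¬(¬A → B): Gödel ¬ of 1 = 0 (operand ≠ 0)
(B ∨ D) = max(0.08, 0.81) = 0.81
(C ∧ D) = min(0.74, 0.81) = 0.74
((B ∨ D) → (C ∧ D)): 0.81 > 0.74, so result = 0.74
(¬(¬A → B) → ((B ∨ D) → (C ∧ D))): 0 ≤ 0.74, so result = 1
¬(¬(¬A → B) → ((B ∨ D) → (C ∧ D))): Gödel ¬ of 1 = 0 (operand ≠ 0)
((((A ∨ (C ∧ C)) → A) ∧ (¬C ∧ ¬A)) → ¬(¬(¬A → B) → ((B ∨ D) → (C ∧ D)))): 0 ≤ 0, so result = 1
¬C: Gödel ¬ of 0.74 = 0 (operand ≠ 0)
(¬C ∨ B) = max(0, 0.08) = 0.08
(((((A ∨ (C ∧ C)) → A) ∧ (¬C ∧ ¬A)) → ¬(¬(¬A → B) → ((B ∨ D) → (C ∧ D)))) → (¬C ∨ B)): 1 > 0.08, so result = 0.08

0.08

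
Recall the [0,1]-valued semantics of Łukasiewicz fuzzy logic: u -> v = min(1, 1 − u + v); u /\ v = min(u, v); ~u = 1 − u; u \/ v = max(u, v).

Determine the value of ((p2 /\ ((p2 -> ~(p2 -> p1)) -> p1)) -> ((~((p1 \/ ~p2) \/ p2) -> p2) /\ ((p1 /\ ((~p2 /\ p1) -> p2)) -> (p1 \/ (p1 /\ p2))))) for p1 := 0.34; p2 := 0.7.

(p2 -> p1): min(1, 1 − 0.7 + 0.34) = 0.64
~(p2 -> p1): Łukasiewicz ¬ gives 1 − 0.64 = 0.36
(p2 -> ~(p2 -> p1)): min(1, 1 − 0.7 + 0.36) = 0.66
((p2 -> ~(p2 -> p1)) -> p1): min(1, 1 − 0.66 + 0.34) = 0.68
(p2 /\ ((p2 -> ~(p2 -> p1)) -> p1)) = min(0.7, 0.68) = 0.68
~p2: Łukasiewicz ¬ gives 1 − 0.7 = 0.3
(p1 \/ ~p2) = max(0.34, 0.3) = 0.34
((p1 \/ ~p2) \/ p2) = max(0.34, 0.7) = 0.7
~((p1 \/ ~p2) \/ p2): Łukasiewicz ¬ gives 1 − 0.7 = 0.3
(~((p1 \/ ~p2) \/ p2) -> p2): min(1, 1 − 0.3 + 0.7) = 1
~p2: Łukasiewicz ¬ gives 1 − 0.7 = 0.3
(~p2 /\ p1) = min(0.3, 0.34) = 0.3
((~p2 /\ p1) -> p2): min(1, 1 − 0.3 + 0.7) = 1
(p1 /\ ((~p2 /\ p1) -> p2)) = min(0.34, 1) = 0.34
(p1 /\ p2) = min(0.34, 0.7) = 0.34
(p1 \/ (p1 /\ p2)) = max(0.34, 0.34) = 0.34
((p1 /\ ((~p2 /\ p1) -> p2)) -> (p1 \/ (p1 /\ p2))): min(1, 1 − 0.34 + 0.34) = 1
((~((p1 \/ ~p2) \/ p2) -> p2) /\ ((p1 /\ ((~p2 /\ p1) -> p2)) -> (p1 \/ (p1 /\ p2)))) = min(1, 1) = 1
((p2 /\ ((p2 -> ~(p2 -> p1)) -> p1)) -> ((~((p1 \/ ~p2) \/ p2) -> p2) /\ ((p1 /\ ((~p2 /\ p1) -> p2)) -> (p1 \/ (p1 /\ p2))))): min(1, 1 − 0.68 + 1) = 1

1.00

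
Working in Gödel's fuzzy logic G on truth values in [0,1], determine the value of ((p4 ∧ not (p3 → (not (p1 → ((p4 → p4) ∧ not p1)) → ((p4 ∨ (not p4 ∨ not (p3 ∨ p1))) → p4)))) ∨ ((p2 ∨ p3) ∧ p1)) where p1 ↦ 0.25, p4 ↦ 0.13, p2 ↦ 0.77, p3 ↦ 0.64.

(p4 → p4): 0.13 ≤ 0.13, so result = 1
not p1: Gödel ¬ of 0.25 = 0 (operand ≠ 0)
((p4 → p4) ∧ not p1) = min(1, 0) = 0
(p1 → ((p4 → p4) ∧ not p1)): 0.25 > 0, so result = 0
not (p1 → ((p4 → p4) ∧ not p1)): Gödel ¬ of 0 = 1 (operand is 0)
not p4: Gödel ¬ of 0.13 = 0 (operand ≠ 0)
(p3 ∨ p1) = max(0.64, 0.25) = 0.64
not (p3 ∨ p1): Gödel ¬ of 0.64 = 0 (operand ≠ 0)
(not p4 ∨ not (p3 ∨ p1)) = max(0, 0) = 0
(p4 ∨ (not p4 ∨ not (p3 ∨ p1))) = max(0.13, 0) = 0.13
((p4 ∨ (not p4 ∨ not (p3 ∨ p1))) → p4): 0.13 ≤ 0.13, so result = 1
(not (p1 → ((p4 → p4) ∧ not p1)) → ((p4 ∨ (not p4 ∨ not (p3 ∨ p1))) → p4)): 1 ≤ 1, so result = 1
(p3 → (not (p1 → ((p4 → p4) ∧ not p1)) → ((p4 ∨ (not p4 ∨ not (p3 ∨ p1))) → p4))): 0.64 ≤ 1, so result = 1
not (p3 → (not (p1 → ((p4 → p4) ∧ not p1)) → ((p4 ∨ (not p4 ∨ not (p3 ∨ p1))) → p4))): Gödel ¬ of 1 = 0 (operand ≠ 0)
(p4 ∧ not (p3 → (not (p1 → ((p4 → p4) ∧ not p1)) → ((p4 ∨ (not p4 ∨ not (p3 ∨ p1))) → p4)))) = min(0.13, 0) = 0
(p2 ∨ p3) = max(0.77, 0.64) = 0.77
((p2 ∨ p3) ∧ p1) = min(0.77, 0.25) = 0.25
((p4 ∧ not (p3 → (not (p1 → ((p4 → p4) ∧ not p1)) → ((p4 ∨ (not p4 ∨ not (p3 ∨ p1))) → p4)))) ∨ ((p2 ∨ p3) ∧ p1)) = max(0, 0.25) = 0.25

0.25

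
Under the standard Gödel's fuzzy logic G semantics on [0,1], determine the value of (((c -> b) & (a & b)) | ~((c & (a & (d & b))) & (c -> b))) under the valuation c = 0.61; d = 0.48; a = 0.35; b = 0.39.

0.35

(c -> b): 0.61 > 0.39, so result = 0.39
(a & b) = min(0.35, 0.39) = 0.35
((c -> b) & (a & b)) = min(0.39, 0.35) = 0.35
(d & b) = min(0.48, 0.39) = 0.39
(a & (d & b)) = min(0.35, 0.39) = 0.35
(c & (a & (d & b))) = min(0.61, 0.35) = 0.35
(c -> b): 0.61 > 0.39, so result = 0.39
((c & (a & (d & b))) & (c -> b)) = min(0.35, 0.39) = 0.35
~((c & (a & (d & b))) & (c -> b)): Gödel ¬ of 0.35 = 0 (operand ≠ 0)
(((c -> b) & (a & b)) | ~((c & (a & (d & b))) & (c -> b))) = max(0.35, 0) = 0.35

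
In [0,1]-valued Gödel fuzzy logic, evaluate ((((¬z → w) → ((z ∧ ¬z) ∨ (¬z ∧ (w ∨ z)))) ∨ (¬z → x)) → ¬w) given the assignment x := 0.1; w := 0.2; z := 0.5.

¬z: Gödel ¬ of 0.5 = 0 (operand ≠ 0)
(¬z → w): 0 ≤ 0.2, so result = 1
¬z: Gödel ¬ of 0.5 = 0 (operand ≠ 0)
(z ∧ ¬z) = min(0.5, 0) = 0
¬z: Gödel ¬ of 0.5 = 0 (operand ≠ 0)
(w ∨ z) = max(0.2, 0.5) = 0.5
(¬z ∧ (w ∨ z)) = min(0, 0.5) = 0
((z ∧ ¬z) ∨ (¬z ∧ (w ∨ z))) = max(0, 0) = 0
((¬z → w) → ((z ∧ ¬z) ∨ (¬z ∧ (w ∨ z)))): 1 > 0, so result = 0
¬z: Gödel ¬ of 0.5 = 0 (operand ≠ 0)
(¬z → x): 0 ≤ 0.1, so result = 1
(((¬z → w) → ((z ∧ ¬z) ∨ (¬z ∧ (w ∨ z)))) ∨ (¬z → x)) = max(0, 1) = 1
¬w: Gödel ¬ of 0.2 = 0 (operand ≠ 0)
((((¬z → w) → ((z ∧ ¬z) ∨ (¬z ∧ (w ∨ z)))) ∨ (¬z → x)) → ¬w): 1 > 0, so result = 0

0.00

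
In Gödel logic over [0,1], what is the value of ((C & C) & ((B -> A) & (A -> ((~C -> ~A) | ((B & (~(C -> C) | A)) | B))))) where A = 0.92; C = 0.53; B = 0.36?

0.53

(C & C) = min(0.53, 0.53) = 0.53
(B -> A): 0.36 ≤ 0.92, so result = 1
~C: Gödel ¬ of 0.53 = 0 (operand ≠ 0)
~A: Gödel ¬ of 0.92 = 0 (operand ≠ 0)
(~C -> ~A): 0 ≤ 0, so result = 1
(C -> C): 0.53 ≤ 0.53, so result = 1
~(C -> C): Gödel ¬ of 1 = 0 (operand ≠ 0)
(~(C -> C) | A) = max(0, 0.92) = 0.92
(B & (~(C -> C) | A)) = min(0.36, 0.92) = 0.36
((B & (~(C -> C) | A)) | B) = max(0.36, 0.36) = 0.36
((~C -> ~A) | ((B & (~(C -> C) | A)) | B)) = max(1, 0.36) = 1
(A -> ((~C -> ~A) | ((B & (~(C -> C) | A)) | B))): 0.92 ≤ 1, so result = 1
((B -> A) & (A -> ((~C -> ~A) | ((B & (~(C -> C) | A)) | B)))) = min(1, 1) = 1
((C & C) & ((B -> A) & (A -> ((~C -> ~A) | ((B & (~(C -> C) | A)) | B))))) = min(0.53, 1) = 0.53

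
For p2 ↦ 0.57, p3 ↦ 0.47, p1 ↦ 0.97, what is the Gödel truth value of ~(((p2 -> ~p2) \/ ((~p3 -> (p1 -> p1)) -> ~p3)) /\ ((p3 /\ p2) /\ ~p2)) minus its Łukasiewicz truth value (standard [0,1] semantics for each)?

0.43

Gödel evaluation:
  ~p2: Gödel ¬ of 0.57 = 0 (operand ≠ 0)
  (p2 -> ~p2): 0.57 > 0, so result = 0
  ~p3: Gödel ¬ of 0.47 = 0 (operand ≠ 0)
  (p1 -> p1): 0.97 ≤ 0.97, so result = 1
  (~p3 -> (p1 -> p1)): 0 ≤ 1, so result = 1
  ~p3: Gödel ¬ of 0.47 = 0 (operand ≠ 0)
  ((~p3 -> (p1 -> p1)) -> ~p3): 1 > 0, so result = 0
  ((p2 -> ~p2) \/ ((~p3 -> (p1 -> p1)) -> ~p3)) = max(0, 0) = 0
  (p3 /\ p2) = min(0.47, 0.57) = 0.47
  ~p2: Gödel ¬ of 0.57 = 0 (operand ≠ 0)
  ((p3 /\ p2) /\ ~p2) = min(0.47, 0) = 0
  (((p2 -> ~p2) \/ ((~p3 -> (p1 -> p1)) -> ~p3)) /\ ((p3 /\ p2) /\ ~p2)) = min(0, 0) = 0
  ~(((p2 -> ~p2) \/ ((~p3 -> (p1 -> p1)) -> ~p3)) /\ ((p3 /\ p2) /\ ~p2)): Gödel ¬ of 0 = 1 (operand is 0)
  Gödel value = 1
Łukasiewicz evaluation:
  ~p2: Łukasiewicz ¬ gives 1 − 0.57 = 0.43
  (p2 -> ~p2): min(1, 1 − 0.57 + 0.43) = 0.86
  ~p3: Łukasiewicz ¬ gives 1 − 0.47 = 0.53
  (p1 -> p1): min(1, 1 − 0.97 + 0.97) = 1
  (~p3 -> (p1 -> p1)): min(1, 1 − 0.53 + 1) = 1
  ~p3: Łukasiewicz ¬ gives 1 − 0.47 = 0.53
  ((~p3 -> (p1 -> p1)) -> ~p3): min(1, 1 − 1 + 0.53) = 0.53
  ((p2 -> ~p2) \/ ((~p3 -> (p1 -> p1)) -> ~p3)) = max(0.86, 0.53) = 0.86
  (p3 /\ p2) = min(0.47, 0.57) = 0.47
  ~p2: Łukasiewicz ¬ gives 1 − 0.57 = 0.43
  ((p3 /\ p2) /\ ~p2) = min(0.47, 0.43) = 0.43
  (((p2 -> ~p2) \/ ((~p3 -> (p1 -> p1)) -> ~p3)) /\ ((p3 /\ p2) /\ ~p2)) = min(0.86, 0.43) = 0.43
  ~(((p2 -> ~p2) \/ ((~p3 -> (p1 -> p1)) -> ~p3)) /\ ((p3 /\ p2) /\ ~p2)): Łukasiewicz ¬ gives 1 − 0.43 = 0.57
  Łukasiewicz value = 0.57
Difference: 1 − 0.57 = 0.43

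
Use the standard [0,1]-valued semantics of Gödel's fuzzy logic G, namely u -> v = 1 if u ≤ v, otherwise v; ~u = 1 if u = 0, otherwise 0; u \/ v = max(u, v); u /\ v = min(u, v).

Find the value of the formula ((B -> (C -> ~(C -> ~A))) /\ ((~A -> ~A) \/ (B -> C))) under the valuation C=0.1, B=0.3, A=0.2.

1.00

~A: Gödel ¬ of 0.2 = 0 (operand ≠ 0)
(C -> ~A): 0.1 > 0, so result = 0
~(C -> ~A): Gödel ¬ of 0 = 1 (operand is 0)
(C -> ~(C -> ~A)): 0.1 ≤ 1, so result = 1
(B -> (C -> ~(C -> ~A))): 0.3 ≤ 1, so result = 1
~A: Gödel ¬ of 0.2 = 0 (operand ≠ 0)
~A: Gödel ¬ of 0.2 = 0 (operand ≠ 0)
(~A -> ~A): 0 ≤ 0, so result = 1
(B -> C): 0.3 > 0.1, so result = 0.1
((~A -> ~A) \/ (B -> C)) = max(1, 0.1) = 1
((B -> (C -> ~(C -> ~A))) /\ ((~A -> ~A) \/ (B -> C))) = min(1, 1) = 1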